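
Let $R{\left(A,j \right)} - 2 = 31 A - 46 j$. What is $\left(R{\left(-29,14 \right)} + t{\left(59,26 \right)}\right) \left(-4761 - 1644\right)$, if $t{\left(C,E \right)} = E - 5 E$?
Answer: $10536225$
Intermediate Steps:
$t{\left(C,E \right)} = - 4 E$
$R{\left(A,j \right)} = 2 - 46 j + 31 A$ ($R{\left(A,j \right)} = 2 + \left(31 A - 46 j\right) = 2 + \left(- 46 j + 31 A\right) = 2 - 46 j + 31 A$)
$\left(R{\left(-29,14 \right)} + t{\left(59,26 \right)}\right) \left(-4761 - 1644\right) = \left(\left(2 - 644 + 31 \left(-29\right)\right) - 104\right) \left(-4761 - 1644\right) = \left(\left(2 - 644 - 899\right) - 104\right) \left(-6405\right) = \left(-1541 - 104\right) \left(-6405\right) = \left(-1645\right) \left(-6405\right) = 10536225$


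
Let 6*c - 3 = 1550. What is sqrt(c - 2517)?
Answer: I*sqrt(81294)/6 ≈ 47.52*I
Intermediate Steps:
c = 1553/6 (c = 1/2 + (1/6)*1550 = 1/2 + 775/3 = 1553/6 ≈ 258.83)
sqrt(c - 2517) = sqrt(1553/6 - 2517) = sqrt(-13549/6) = I*sqrt(81294)/6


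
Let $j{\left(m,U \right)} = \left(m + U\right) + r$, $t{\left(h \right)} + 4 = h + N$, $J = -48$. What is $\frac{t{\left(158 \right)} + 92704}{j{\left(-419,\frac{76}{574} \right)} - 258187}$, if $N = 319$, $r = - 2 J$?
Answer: $- \frac{26741799}{74192332} \approx -0.36044$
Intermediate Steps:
$r = 96$ ($r = \left(-2\right) \left(-48\right) = 96$)
$t{\left(h \right)} = 315 + h$ ($t{\left(h \right)} = -4 + \left(h + 319\right) = -4 + \left(319 + h\right) = 315 + h$)
$j{\left(m,U \right)} = 96 + U + m$ ($j{\left(m,U \right)} = \left(m + U\right) + 96 = \left(U + m\right) + 96 = 96 + U + m$)
$\frac{t{\left(158 \right)} + 92704}{j{\left(-419,\frac{76}{574} \right)} - 258187} = \frac{\left(315 + 158\right) + 92704}{\left(96 + \frac{76}{574} - 419\right) - 258187} = \frac{473 + 92704}{\left(96 + 76 \cdot \frac{1}{574} - 419\right) - 258187} = \frac{93177}{\left(96 + \frac{38}{287} - 419\right) - 258187} = \frac{93177}{- \frac{92663}{287} - 258187} = \frac{93177}{- \frac{74192332}{287}} = 93177 \left(- \frac{287}{74192332}\right) = - \frac{26741799}{74192332}$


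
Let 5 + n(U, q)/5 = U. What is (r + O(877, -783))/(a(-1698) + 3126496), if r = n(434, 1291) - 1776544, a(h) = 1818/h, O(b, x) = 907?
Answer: -501898236/884798065 ≈ -0.56725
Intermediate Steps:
n(U, q) = -25 + 5*U
r = -1774399 (r = (-25 + 5*434) - 1776544 = (-25 + 2170) - 1776544 = 2145 - 1776544 = -1774399)
(r + O(877, -783))/(a(-1698) + 3126496) = (-1774399 + 907)/(1818/(-1698) + 3126496) = -1773492/(1818*(-1/1698) + 3126496) = -1773492/(-303/283 + 3126496) = -1773492/884798065/283 = -1773492*283/884798065 = -501898236/884798065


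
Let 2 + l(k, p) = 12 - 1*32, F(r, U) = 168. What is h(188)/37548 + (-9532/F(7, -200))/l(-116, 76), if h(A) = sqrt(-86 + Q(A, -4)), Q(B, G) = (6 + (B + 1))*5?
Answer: 2383/924 + sqrt(889)/37548 ≈ 2.5798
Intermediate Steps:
Q(B, G) = 35 + 5*B (Q(B, G) = (6 + (1 + B))*5 = (7 + B)*5 = 35 + 5*B)
l(k, p) = -22 (l(k, p) = -2 + (12 - 1*32) = -2 + (12 - 32) = -2 - 20 = -22)
h(A) = sqrt(-51 + 5*A) (h(A) = sqrt(-86 + (35 + 5*A)) = sqrt(-51 + 5*A))
h(188)/37548 + (-9532/F(7, -200))/l(-116, 76) = sqrt(-51 + 5*188)/37548 - 9532/168/(-22) = sqrt(-51 + 940)*(1/37548) - 9532*1/168*(-1/22) = sqrt(889)*(1/37548) - 2383/42*(-1/22) = sqrt(889)/37548 + 2383/924 = 2383/924 + sqrt(889)/37548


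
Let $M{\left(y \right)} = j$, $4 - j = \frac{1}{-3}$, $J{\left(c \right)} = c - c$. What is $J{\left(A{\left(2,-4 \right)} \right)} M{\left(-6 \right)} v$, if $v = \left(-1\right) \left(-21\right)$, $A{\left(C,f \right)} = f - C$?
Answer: $0$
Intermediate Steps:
$J{\left(c \right)} = 0$
$j = \frac{13}{3}$ ($j = 4 - \frac{1}{-3} = 4 - - \frac{1}{3} = 4 + \frac{1}{3} = \frac{13}{3} \approx 4.3333$)
$M{\left(y \right)} = \frac{13}{3}$
$v = 21$
$J{\left(A{\left(2,-4 \right)} \right)} M{\left(-6 \right)} v = 0 \cdot \frac{13}{3} \cdot 21 = 0 \cdot 21 = 0$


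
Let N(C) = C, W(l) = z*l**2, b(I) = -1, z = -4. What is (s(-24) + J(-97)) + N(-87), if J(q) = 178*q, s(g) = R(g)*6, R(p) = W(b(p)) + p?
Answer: -17521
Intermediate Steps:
W(l) = -4*l**2
R(p) = -4 + p (R(p) = -4*(-1)**2 + p = -4*1 + p = -4 + p)
s(g) = -24 + 6*g (s(g) = (-4 + g)*6 = -24 + 6*g)
(s(-24) + J(-97)) + N(-87) = ((-24 + 6*(-24)) + 178*(-97)) - 87 = ((-24 - 144) - 17266) - 87 = (-168 - 17266) - 87 = -17434 - 87 = -17521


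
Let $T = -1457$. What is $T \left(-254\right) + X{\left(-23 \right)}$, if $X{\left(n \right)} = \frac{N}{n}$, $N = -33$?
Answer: $\frac{8511827}{23} \approx 3.7008 \cdot 10^{5}$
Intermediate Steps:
$X{\left(n \right)} = - \frac{33}{n}$
$T \left(-254\right) + X{\left(-23 \right)} = \left(-1457\right) \left(-254\right) - \frac{33}{-23} = 370078 - - \frac{33}{23} = 370078 + \frac{33}{23} = \frac{8511827}{23}$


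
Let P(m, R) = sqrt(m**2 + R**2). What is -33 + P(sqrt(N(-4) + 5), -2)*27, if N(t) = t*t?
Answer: 102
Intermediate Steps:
N(t) = t**2
P(m, R) = sqrt(R**2 + m**2)
-33 + P(sqrt(N(-4) + 5), -2)*27 = -33 + sqrt((-2)**2 + (sqrt((-4)**2 + 5))**2)*27 = -33 + sqrt(4 + (sqrt(16 + 5))**2)*27 = -33 + sqrt(4 + (sqrt(21))**2)*27 = -33 + sqrt(4 + 21)*27 = -33 + sqrt(25)*27 = -33 + 5*27 = -33 + 135 = 102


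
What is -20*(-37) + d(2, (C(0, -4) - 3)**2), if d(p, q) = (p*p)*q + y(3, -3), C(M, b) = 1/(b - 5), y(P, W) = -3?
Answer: 62833/81 ≈ 775.72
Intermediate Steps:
C(M, b) = 1/(-5 + b)
d(p, q) = -3 + q*p**2 (d(p, q) = (p*p)*q - 3 = p**2*q - 3 = q*p**2 - 3 = -3 + q*p**2)
-20*(-37) + d(2, (C(0, -4) - 3)**2) = -20*(-37) + (-3 + (1/(-5 - 4) - 3)**2*2**2) = 740 + (-3 + (1/(-9) - 3)**2*4) = 740 + (-3 + (-1/9 - 3)**2*4) = 740 + (-3 + (-28/9)**2*4) = 740 + (-3 + (784/81)*4) = 740 + (-3 + 3136/81) = 740 + 2893/81 = 62833/81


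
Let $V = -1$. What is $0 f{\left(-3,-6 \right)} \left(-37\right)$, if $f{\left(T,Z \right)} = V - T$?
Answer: $0$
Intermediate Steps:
$f{\left(T,Z \right)} = -1 - T$
$0 f{\left(-3,-6 \right)} \left(-37\right) = 0 \left(-1 - -3\right) \left(-37\right) = 0 \left(-1 + 3\right) \left(-37\right) = 0 \cdot 2 \left(-37\right) = 0 \left(-37\right) = 0$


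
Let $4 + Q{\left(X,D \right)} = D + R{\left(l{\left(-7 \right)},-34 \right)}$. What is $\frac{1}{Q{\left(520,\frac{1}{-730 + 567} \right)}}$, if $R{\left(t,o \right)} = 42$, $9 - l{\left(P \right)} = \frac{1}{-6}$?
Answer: $\frac{163}{6193} \approx 0.02632$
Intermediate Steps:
$l{\left(P \right)} = \frac{55}{6}$ ($l{\left(P \right)} = 9 - \frac{1}{-6} = 9 - - \frac{1}{6} = 9 + \frac{1}{6} = \frac{55}{6}$)
$Q{\left(X,D \right)} = 38 + D$ ($Q{\left(X,D \right)} = -4 + \left(D + 42\right) = -4 + \left(42 + D\right) = 38 + D$)
$\frac{1}{Q{\left(520,\frac{1}{-730 + 567} \right)}} = \frac{1}{38 + \frac{1}{-730 + 567}} = \frac{1}{38 + \frac{1}{-163}} = \frac{1}{38 - \frac{1}{163}} = \frac{1}{\frac{6193}{163}} = \frac{163}{6193}$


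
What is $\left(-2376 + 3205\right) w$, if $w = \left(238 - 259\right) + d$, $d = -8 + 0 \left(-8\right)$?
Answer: $-24041$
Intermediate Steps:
$d = -8$ ($d = -8 + 0 = -8$)
$w = -29$ ($w = \left(238 - 259\right) - 8 = -21 - 8 = -29$)
$\left(-2376 + 3205\right) w = \left(-2376 + 3205\right) \left(-29\right) = 829 \left(-29\right) = -24041$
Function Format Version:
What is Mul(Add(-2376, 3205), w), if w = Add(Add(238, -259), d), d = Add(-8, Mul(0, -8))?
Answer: -24041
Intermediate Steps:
d = -8 (d = Add(-8, 0) = -8)
w = -29 (w = Add(Add(238, -259), -8) = Add(-21, -8) = -29)
Mul(Add(-2376, 3205), w) = Mul(Add(-2376, 3205), -29) = Mul(829, -29) = -24041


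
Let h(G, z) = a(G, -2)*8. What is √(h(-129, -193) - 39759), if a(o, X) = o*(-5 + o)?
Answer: √98529 ≈ 313.89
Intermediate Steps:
h(G, z) = 8*G*(-5 + G) (h(G, z) = (G*(-5 + G))*8 = 8*G*(-5 + G))
√(h(-129, -193) - 39759) = √(8*(-129)*(-5 - 129) - 39759) = √(8*(-129)*(-134) - 39759) = √(138288 - 39759) = √98529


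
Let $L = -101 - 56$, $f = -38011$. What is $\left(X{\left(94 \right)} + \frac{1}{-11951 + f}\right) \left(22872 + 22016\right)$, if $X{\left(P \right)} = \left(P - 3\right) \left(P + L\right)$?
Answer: $- \frac{6428683107268}{24981} \approx -2.5734 \cdot 10^{8}$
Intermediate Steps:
$L = -157$
$X{\left(P \right)} = \left(-157 + P\right) \left(-3 + P\right)$ ($X{\left(P \right)} = \left(P - 3\right) \left(P - 157\right) = \left(-3 + P\right) \left(-157 + P\right) = \left(-157 + P\right) \left(-3 + P\right)$)
$\left(X{\left(94 \right)} + \frac{1}{-11951 + f}\right) \left(22872 + 22016\right) = \left(\left(471 + 94^{2} - 15040\right) + \frac{1}{-11951 - 38011}\right) \left(22872 + 22016\right) = \left(\left(471 + 8836 - 15040\right) + \frac{1}{-49962}\right) 44888 = \left(-5733 - \frac{1}{49962}\right) 44888 = \left(- \frac{286432147}{49962}\right) 44888 = - \frac{6428683107268}{24981}$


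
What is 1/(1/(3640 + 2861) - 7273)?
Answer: -6501/47281772 ≈ -0.00013749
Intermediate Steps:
1/(1/(3640 + 2861) - 7273) = 1/(1/6501 - 7273) = 1/(-47281772/6501) = -6501/47281772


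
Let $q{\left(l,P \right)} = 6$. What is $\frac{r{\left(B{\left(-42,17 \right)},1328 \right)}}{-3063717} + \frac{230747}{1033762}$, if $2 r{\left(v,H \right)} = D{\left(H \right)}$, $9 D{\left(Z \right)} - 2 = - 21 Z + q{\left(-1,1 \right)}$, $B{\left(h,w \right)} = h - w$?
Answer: $\frac{6376902201671}{28504387920186} \approx 0.22372$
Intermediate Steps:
$D{\left(Z \right)} = \frac{8}{9} - \frac{7 Z}{3}$ ($D{\left(Z \right)} = \frac{2}{9} + \frac{- 21 Z + 6}{9} = \frac{2}{9} + \frac{6 - 21 Z}{9} = \frac{2}{9} - \left(- \frac{2}{3} + \frac{7 Z}{3}\right) = \frac{8}{9} - \frac{7 Z}{3}$)
$r{\left(v,H \right)} = \frac{4}{9} - \frac{7 H}{6}$ ($r{\left(v,H \right)} = \frac{\frac{8}{9} - \frac{7 H}{3}}{2} = \frac{4}{9} - \frac{7 H}{6}$)
$\frac{r{\left(B{\left(-42,17 \right)},1328 \right)}}{-3063717} + \frac{230747}{1033762} = \frac{\frac{4}{9} - \frac{4648}{3}}{-3063717} + \frac{230747}{1033762} = \left(\frac{4}{9} - \frac{4648}{3}\right) \left(- \frac{1}{3063717}\right) + 230747 \cdot \frac{1}{1033762} = \left(- \frac{13940}{9}\right) \left(- \frac{1}{3063717}\right) + \frac{230747}{1033762} = \frac{13940}{27573453} + \frac{230747}{1033762} = \frac{6376902201671}{28504387920186}$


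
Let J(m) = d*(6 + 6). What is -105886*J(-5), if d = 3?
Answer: -3811896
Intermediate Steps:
J(m) = 36 (J(m) = 3*(6 + 6) = 3*12 = 36)
-105886*J(-5) = -105886*36 = -3811896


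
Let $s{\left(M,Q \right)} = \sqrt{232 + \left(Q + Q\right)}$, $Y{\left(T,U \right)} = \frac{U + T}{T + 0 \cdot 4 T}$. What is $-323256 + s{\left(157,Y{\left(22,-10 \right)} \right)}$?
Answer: $-323256 + \frac{2 \sqrt{7051}}{11} \approx -3.2324 \cdot 10^{5}$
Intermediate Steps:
$Y{\left(T,U \right)} = \frac{T + U}{T}$ ($Y{\left(T,U \right)} = \frac{T + U}{T + 0 T} = \frac{T + U}{T + 0} = \frac{T + U}{T}$)
$s{\left(M,Q \right)} = \sqrt{232 + 2 Q}$
$-323256 + s{\left(157,Y{\left(22,-10 \right)} \right)} = -323256 + \sqrt{232 + 2 \frac{22 - 10}{22}} = -323256 + \sqrt{232 + 2 \cdot \frac{1}{22} \cdot 12} = -323256 + \sqrt{232 + 2 \cdot \frac{6}{11}} = -323256 + \sqrt{232 + \frac{12}{11}} = -323256 + \sqrt{\frac{2564}{11}} = -323256 + \frac{2 \sqrt{7051}}{11}$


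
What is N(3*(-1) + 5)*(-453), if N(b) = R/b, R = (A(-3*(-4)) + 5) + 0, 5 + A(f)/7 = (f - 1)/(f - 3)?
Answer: 29143/6 ≈ 4857.2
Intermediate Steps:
A(f) = -35 + 7*(-1 + f)/(-3 + f) (A(f) = -35 + 7*((f - 1)/(f - 3)) = -35 + 7*((-1 + f)/(-3 + f)) = -35 + 7*(-1 + f)/(-3 + f))
R = -193/9 (R = (14*(7 - (-6)*(-4))/(-3 - 3*(-4)) + 5) + 0 = (14*(7 - 2*12)/(-3 + 12) + 5) + 0 = (14*(7 - 24)/9 + 5) + 0 = (14*(⅑)*(-17) + 5) + 0 = (-238/9 + 5) + 0 = -193/9 + 0 = -193/9 ≈ -21.444)
N(b) = -193/(9*b)
N(3*(-1) + 5)*(-453) = -193/(9*(3*(-1) + 5))*(-453) = -193/(9*(-3 + 5))*(-453) = -193/9/2*(-453) = -193/9*½*(-453) = -193/18*(-453) = 29143/6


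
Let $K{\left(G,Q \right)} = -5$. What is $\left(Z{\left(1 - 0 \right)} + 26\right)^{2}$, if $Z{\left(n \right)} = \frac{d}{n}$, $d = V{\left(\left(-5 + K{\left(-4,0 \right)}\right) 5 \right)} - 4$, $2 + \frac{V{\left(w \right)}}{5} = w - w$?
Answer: $144$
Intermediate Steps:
$V{\left(w \right)} = -10$ ($V{\left(w \right)} = -10 + 5 \left(w - w\right) = -10 + 5 \cdot 0 = -10 + 0 = -10$)
$d = -14$ ($d = -10 - 4 = -14$)
$Z{\left(n \right)} = - \frac{14}{n}$
$\left(Z{\left(1 - 0 \right)} + 26\right)^{2} = \left(- \frac{14}{1 - 0} + 26\right)^{2} = \left(- \frac{14}{1 + 0} + 26\right)^{2} = \left(- \frac{14}{1} + 26\right)^{2} = \left(\left(-14\right) 1 + 26\right)^{2} = \left(-14 + 26\right)^{2} = 12^{2} = 144$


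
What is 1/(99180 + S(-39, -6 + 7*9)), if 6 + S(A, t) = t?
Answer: 1/99231 ≈ 1.0077e-5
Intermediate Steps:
S(A, t) = -6 + t
1/(99180 + S(-39, -6 + 7*9)) = 1/(99180 + (-6 + (-6 + 7*9))) = 1/(99180 + (-6 + (-6 + 63))) = 1/(99180 + (-6 + 57)) = 1/(99180 + 51) = 1/99231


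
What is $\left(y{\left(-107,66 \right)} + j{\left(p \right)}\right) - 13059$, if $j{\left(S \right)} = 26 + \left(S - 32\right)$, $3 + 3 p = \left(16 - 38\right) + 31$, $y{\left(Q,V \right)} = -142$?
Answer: $-13205$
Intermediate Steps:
$p = 2$ ($p = -1 + \frac{\left(16 - 38\right) + 31}{3} = -1 + \frac{-22 + 31}{3} = -1 + \frac{1}{3} \cdot 9 = -1 + 3 = 2$)
$j{\left(S \right)} = -6 + S$ ($j{\left(S \right)} = 26 + \left(S - 32\right) = 26 + \left(-32 + S\right) = -6 + S$)
$\left(y{\left(-107,66 \right)} + j{\left(p \right)}\right) - 13059 = \left(-142 + \left(-6 + 2\right)\right) - 13059 = \left(-142 - 4\right) - 13059 = -146 - 13059 = -13205$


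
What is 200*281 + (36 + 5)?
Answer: 56241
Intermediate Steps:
200*281 + (36 + 5) = 56200 + 41 = 56241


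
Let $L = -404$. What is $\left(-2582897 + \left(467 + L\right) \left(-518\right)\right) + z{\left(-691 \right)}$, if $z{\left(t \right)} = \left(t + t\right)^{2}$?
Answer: $-705607$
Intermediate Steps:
$z{\left(t \right)} = 4 t^{2}$ ($z{\left(t \right)} = \left(2 t\right)^{2} = 4 t^{2}$)
$\left(-2582897 + \left(467 + L\right) \left(-518\right)\right) + z{\left(-691 \right)} = \left(-2582897 + \left(467 - 404\right) \left(-518\right)\right) + 4 \left(-691\right)^{2} = \left(-2582897 + 63 \left(-518\right)\right) + 4 \cdot 477481 = \left(-2582897 - 32634\right) + 1909924 = -2615531 + 1909924 = -705607$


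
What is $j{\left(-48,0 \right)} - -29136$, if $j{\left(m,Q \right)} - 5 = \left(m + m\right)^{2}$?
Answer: $38357$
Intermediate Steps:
$j{\left(m,Q \right)} = 5 + 4 m^{2}$ ($j{\left(m,Q \right)} = 5 + \left(m + m\right)^{2} = 5 + \left(2 m\right)^{2} = 5 + 4 m^{2}$)
$j{\left(-48,0 \right)} - -29136 = \left(5 + 4 \left(-48\right)^{2}\right) - -29136 = \left(5 + 4 \cdot 2304\right) + 29136 = \left(5 + 9216\right) + 29136 = 9221 + 29136 = 38357$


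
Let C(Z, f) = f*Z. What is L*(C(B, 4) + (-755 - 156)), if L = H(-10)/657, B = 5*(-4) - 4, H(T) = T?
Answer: 10070/657 ≈ 15.327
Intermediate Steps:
B = -24 (B = -20 - 4 = -24)
L = -10/657 ≈ -0.015221
C(Z, f) = Z*f
L*(C(B, 4) + (-755 - 156)) = -10*(-24*4 + (-755 - 156))/657 = -10*(-96 - 911)/657 = -10/657*(-1007) = 10070/657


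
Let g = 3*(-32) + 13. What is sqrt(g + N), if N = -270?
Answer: I*sqrt(353) ≈ 18.788*I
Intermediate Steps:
g = -83 (g = -96 + 13 = -83)
sqrt(g + N) = sqrt(-83 - 270) = sqrt(-353) = I*sqrt(353)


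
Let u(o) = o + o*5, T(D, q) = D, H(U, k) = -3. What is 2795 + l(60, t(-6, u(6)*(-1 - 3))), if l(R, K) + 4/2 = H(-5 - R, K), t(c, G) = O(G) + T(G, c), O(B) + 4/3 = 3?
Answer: 2790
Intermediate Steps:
O(B) = 5/3 (O(B) = -4/3 + 3 = 5/3)
u(o) = 6*o (u(o) = o + 5*o = 6*o)
t(c, G) = 5/3 + G
l(R, K) = -5 (l(R, K) = -2 - 3 = -5)
2795 + l(60, t(-6, u(6)*(-1 - 3))) = 2795 - 5 = 2790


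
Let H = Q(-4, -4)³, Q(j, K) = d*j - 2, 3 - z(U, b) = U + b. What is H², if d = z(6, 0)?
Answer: 1000000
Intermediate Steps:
z(U, b) = 3 - U - b (z(U, b) = 3 - (U + b) = 3 + (-U - b) = 3 - U - b)
d = -3 (d = 3 - 1*6 - 1*0 = 3 - 6 + 0 = -3)
Q(j, K) = -2 - 3*j (Q(j, K) = -3*j - 2 = -2 - 3*j)
H = 1000 (H = (-2 - 3*(-4))³ = (-2 + 12)³ = 10³ = 1000)
H² = 1000² = 1000000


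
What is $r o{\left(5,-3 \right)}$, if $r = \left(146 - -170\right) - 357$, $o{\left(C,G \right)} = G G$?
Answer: $-369$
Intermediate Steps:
$o{\left(C,G \right)} = G^{2}$
$r = -41$ ($r = \left(146 + 170\right) - 357 = 316 - 357 = -41$)
$r o{\left(5,-3 \right)} = - 41 \left(-3\right)^{2} = \left(-41\right) 9 = -369$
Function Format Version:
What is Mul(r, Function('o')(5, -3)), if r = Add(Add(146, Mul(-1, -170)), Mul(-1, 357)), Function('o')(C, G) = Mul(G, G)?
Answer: -369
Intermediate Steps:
Function('o')(C, G) = Pow(G, 2)
r = -41 (r = Add(Add(146, 170), -357) = Add(316, -357) = -41)
Mul(r, Function('o')(5, -3)) = Mul(-41, Pow(-3, 2)) = Mul(-41, 9) = -369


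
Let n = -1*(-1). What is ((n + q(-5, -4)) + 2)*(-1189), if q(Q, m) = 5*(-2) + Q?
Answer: 14268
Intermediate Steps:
n = 1
q(Q, m) = -10 + Q
((n + q(-5, -4)) + 2)*(-1189) = ((1 + (-10 - 5)) + 2)*(-1189) = ((1 - 15) + 2)*(-1189) = (-14 + 2)*(-1189) = -12*(-1189) = 14268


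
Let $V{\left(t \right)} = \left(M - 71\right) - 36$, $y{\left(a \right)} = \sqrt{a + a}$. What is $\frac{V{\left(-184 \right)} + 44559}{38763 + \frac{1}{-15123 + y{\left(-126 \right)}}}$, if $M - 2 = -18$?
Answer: $\frac{98484691781255220}{85911470451988423} + \frac{66654 i \sqrt{7}}{85911470451988423} \approx 1.1464 + 2.0527 \cdot 10^{-12} i$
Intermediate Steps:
$M = -16$ ($M = 2 - 18 = -16$)
$y{\left(a \right)} = \sqrt{2} \sqrt{a}$ ($y{\left(a \right)} = \sqrt{2 a} = \sqrt{2} \sqrt{a}$)
$V{\left(t \right)} = -123$ ($V{\left(t \right)} = \left(-16 - 71\right) - 36 = -87 - 36 = -123$)
$\frac{V{\left(-184 \right)} + 44559}{38763 + \frac{1}{-15123 + y{\left(-126 \right)}}} = \frac{-123 + 44559}{38763 + \frac{1}{-15123 + \sqrt{2} \sqrt{-126}}} = \frac{44436}{38763 + \frac{1}{-15123 + \sqrt{2} \cdot 3 i \sqrt{14}}} = \frac{44436}{38763 + \frac{1}{-15123 + 6 i \sqrt{7}}}$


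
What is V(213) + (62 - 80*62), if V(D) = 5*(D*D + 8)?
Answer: 221987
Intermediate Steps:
V(D) = 40 + 5*D**2 (V(D) = 5*(D**2 + 8) = 5*(8 + D**2) = 40 + 5*D**2)
V(213) + (62 - 80*62) = (40 + 5*213**2) + (62 - 80*62) = (40 + 5*45369) + (62 - 4960) = (40 + 226845) - 4898 = 226885 - 4898 = 221987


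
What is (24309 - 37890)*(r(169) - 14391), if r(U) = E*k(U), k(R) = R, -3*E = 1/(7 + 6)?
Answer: 195503022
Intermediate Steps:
E = -1/39 (E = -1/(3*(7 + 6)) = -⅓/13 = -⅓*1/13 = -1/39 ≈ -0.025641)
r(U) = -U/39
(24309 - 37890)*(r(169) - 14391) = (24309 - 37890)*(-1/39*169 - 14391) = -13581*(-13/3 - 14391) = -13581*(-43186/3) = 195503022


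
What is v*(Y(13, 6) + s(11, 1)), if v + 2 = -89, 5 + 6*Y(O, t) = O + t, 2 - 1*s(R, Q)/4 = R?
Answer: 9191/3 ≈ 3063.7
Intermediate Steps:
s(R, Q) = 8 - 4*R
Y(O, t) = -⅚ + O/6 + t/6 (Y(O, t) = -⅚ + (O + t)/6 = -⅚ + (O/6 + t/6) = -⅚ + O/6 + t/6)
v = -91 (v = -2 - 89 = -91)
v*(Y(13, 6) + s(11, 1)) = -91*((-⅚ + (⅙)*13 + (⅙)*6) + (8 - 4*11)) = -91*((-⅚ + 13/6 + 1) + (8 - 44)) = -91*(7/3 - 36) = -91*(-101/3) = 9191/3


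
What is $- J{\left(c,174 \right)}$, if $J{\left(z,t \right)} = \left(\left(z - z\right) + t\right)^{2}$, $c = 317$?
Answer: $-30276$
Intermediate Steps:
$J{\left(z,t \right)} = t^{2}$ ($J{\left(z,t \right)} = \left(0 + t\right)^{2} = t^{2}$)
$- J{\left(c,174 \right)} = - 174^{2} = \left(-1\right) 30276 = -30276$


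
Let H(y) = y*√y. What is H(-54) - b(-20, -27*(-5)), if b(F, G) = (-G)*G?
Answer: 18225 - 162*I*√6 ≈ 18225.0 - 396.82*I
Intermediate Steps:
b(F, G) = -G²
H(y) = y^(3/2)
H(-54) - b(-20, -27*(-5)) = (-54)^(3/2) - (-1)*(-27*(-5))² = -162*I*√6 - (-1)*135² = -162*I*√6 - (-1)*18225 = -162*I*√6 - 1*(-18225) = -162*I*√6 + 18225 = 18225 - 162*I*√6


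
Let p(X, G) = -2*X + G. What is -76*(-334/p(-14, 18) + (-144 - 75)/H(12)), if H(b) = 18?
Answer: 101878/69 ≈ 1476.5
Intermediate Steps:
p(X, G) = G - 2*X
-76*(-334/p(-14, 18) + (-144 - 75)/H(12)) = -76*(-334/(18 - 2*(-14)) + (-144 - 75)/18) = -76*(-334/(18 + 28) - 219*1/18) = -76*(-334/46 - 73/6) = -76*(-334*1/46 - 73/6) = -76*(-167/23 - 73/6) = -76*(-2681/138) = 101878/69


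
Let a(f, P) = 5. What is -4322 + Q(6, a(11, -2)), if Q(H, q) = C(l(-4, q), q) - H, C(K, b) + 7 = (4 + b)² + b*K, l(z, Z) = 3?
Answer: -4239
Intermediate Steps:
C(K, b) = -7 + (4 + b)² + K*b (C(K, b) = -7 + ((4 + b)² + b*K) = -7 + ((4 + b)² + K*b) = -7 + (4 + b)² + K*b)
Q(H, q) = -7 + (4 + q)² - H + 3*q (Q(H, q) = (-7 + (4 + q)² + 3*q) - H = -7 + (4 + q)² - H + 3*q)
-4322 + Q(6, a(11, -2)) = -4322 + (9 + 5² - 1*6 + 11*5) = -4322 + (9 + 25 - 6 + 55) = -4322 + 83 = -4239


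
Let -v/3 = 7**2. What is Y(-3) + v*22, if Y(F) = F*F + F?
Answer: -3228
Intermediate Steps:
Y(F) = F + F**2 (Y(F) = F**2 + F = F + F**2)
v = -147 (v = -3*7**2 = -3*49 = -147)
Y(-3) + v*22 = -3*(1 - 3) - 147*22 = -3*(-2) - 3234 = 6 - 3234 = -3228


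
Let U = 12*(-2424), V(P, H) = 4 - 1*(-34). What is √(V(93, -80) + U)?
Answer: 5*I*√1162 ≈ 170.44*I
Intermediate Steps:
V(P, H) = 38 (V(P, H) = 4 + 34 = 38)
U = -29088
√(V(93, -80) + U) = √(38 - 29088) = √(-29050) = 5*I*√1162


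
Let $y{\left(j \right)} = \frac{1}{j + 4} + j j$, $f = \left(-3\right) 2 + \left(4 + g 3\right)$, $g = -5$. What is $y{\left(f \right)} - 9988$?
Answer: $- \frac{126088}{13} \approx -9699.1$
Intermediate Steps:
$f = -17$ ($f = \left(-3\right) 2 + \left(4 - 15\right) = -6 + \left(4 - 15\right) = -6 - 11 = -17$)
$y{\left(j \right)} = j^{2} + \frac{1}{4 + j}$ ($y{\left(j \right)} = \frac{1}{4 + j} + j^{2} = j^{2} + \frac{1}{4 + j}$)
$y{\left(f \right)} - 9988 = \frac{1 + \left(-17\right)^{3} + 4 \left(-17\right)^{2}}{4 - 17} - 9988 = \frac{1 - 4913 + 4 \cdot 289}{-13} - 9988 = - \frac{1 - 4913 + 1156}{13} - 9988 = \left(- \frac{1}{13}\right) \left(-3756\right) - 9988 = \frac{3756}{13} - 9988 = - \frac{126088}{13}$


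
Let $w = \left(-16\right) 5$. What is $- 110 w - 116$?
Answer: $8684$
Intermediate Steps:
$w = -80$
$- 110 w - 116 = \left(-110\right) \left(-80\right) - 116 = 8800 - 116 = 8684$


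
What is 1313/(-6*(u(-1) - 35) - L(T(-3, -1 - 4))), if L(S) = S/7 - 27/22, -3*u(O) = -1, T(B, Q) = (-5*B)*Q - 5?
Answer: 202202/33981 ≈ 5.9504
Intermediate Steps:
T(B, Q) = -5 - 5*B*Q (T(B, Q) = -5*B*Q - 5 = -5 - 5*B*Q)
u(O) = ⅓ (u(O) = -⅓*(-1) = ⅓)
L(S) = -27/22 + S/7 (L(S) = S*(⅐) - 27*1/22 = S/7 - 27/22 = -27/22 + S/7)
1313/(-6*(u(-1) - 35) - L(T(-3, -1 - 4))) = 1313/(-6*(⅓ - 35) - (-27/22 + (-5 - 5*(-3)*(-1 - 4))/7)) = 1313/(-6*(-104/3) - (-27/22 + (-5 - 5*(-3)*(-5))/7)) = 1313/(208 - (-27/22 + (-5 - 75)/7)) = 1313/(208 - (-27/22 + (⅐)*(-80))) = 1313/(208 - (-27/22 - 80/7)) = 1313/(208 - 1*(-1949/154)) = 1313/(208 + 1949/154) = 1313/(33981/154) = 1313*(154/33981) = 202202/33981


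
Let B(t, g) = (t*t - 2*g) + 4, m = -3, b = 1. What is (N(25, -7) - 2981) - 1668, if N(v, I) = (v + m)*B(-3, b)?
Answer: -4407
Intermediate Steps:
B(t, g) = 4 + t**2 - 2*g (B(t, g) = (t**2 - 2*g) + 4 = 4 + t**2 - 2*g)
N(v, I) = -33 + 11*v (N(v, I) = (v - 3)*(4 + (-3)**2 - 2*1) = (-3 + v)*(4 + 9 - 2) = (-3 + v)*11 = -33 + 11*v)
(N(25, -7) - 2981) - 1668 = ((-33 + 11*25) - 2981) - 1668 = ((-33 + 275) - 2981) - 1668 = (242 - 2981) - 1668 = -2739 - 1668 = -4407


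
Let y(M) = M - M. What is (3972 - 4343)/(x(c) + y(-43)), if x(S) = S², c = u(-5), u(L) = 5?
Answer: -371/25 ≈ -14.840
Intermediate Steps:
y(M) = 0
c = 5
(3972 - 4343)/(x(c) + y(-43)) = (3972 - 4343)/(5² + 0) = -371/(25 + 0) = -371/25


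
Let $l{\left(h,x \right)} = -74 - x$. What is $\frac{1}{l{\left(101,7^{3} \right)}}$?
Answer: $- \frac{1}{417} \approx -0.0023981$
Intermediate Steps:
$\frac{1}{l{\left(101,7^{3} \right)}} = \frac{1}{-74 - 7^{3}} = \frac{1}{-74 - 343} = \frac{1}{-417} = - \frac{1}{417}$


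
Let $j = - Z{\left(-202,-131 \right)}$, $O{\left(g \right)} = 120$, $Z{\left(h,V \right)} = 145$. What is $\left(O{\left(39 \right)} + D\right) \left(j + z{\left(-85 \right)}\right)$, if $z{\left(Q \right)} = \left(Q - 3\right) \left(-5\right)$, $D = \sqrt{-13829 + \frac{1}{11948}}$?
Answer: $35400 + \frac{295 i \sqrt{493538697417}}{5974} \approx 35400.0 + 34691.0 i$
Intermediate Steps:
$D = \frac{i \sqrt{493538697417}}{5974}$ ($D = \sqrt{-13829 + \frac{1}{11948}} = \sqrt{- \frac{165228891}{11948}} = \frac{i \sqrt{493538697417}}{5974} \approx 117.6 i$)
$j = -145$ ($j = \left(-1\right) 145 = -145$)
$z{\left(Q \right)} = 15 - 5 Q$ ($z{\left(Q \right)} = \left(-3 + Q\right) \left(-5\right) = 15 - 5 Q$)
$\left(O{\left(39 \right)} + D\right) \left(j + z{\left(-85 \right)}\right) = \left(120 + \frac{i \sqrt{493538697417}}{5974}\right) \left(-145 + \left(15 - -425\right)\right) = \left(120 + \frac{i \sqrt{493538697417}}{5974}\right) \left(-145 + \left(15 + 425\right)\right) = \left(120 + \frac{i \sqrt{493538697417}}{5974}\right) \left(-145 + 440\right) = \left(120 + \frac{i \sqrt{493538697417}}{5974}\right) 295 = 35400 + \frac{295 i \sqrt{493538697417}}{5974}$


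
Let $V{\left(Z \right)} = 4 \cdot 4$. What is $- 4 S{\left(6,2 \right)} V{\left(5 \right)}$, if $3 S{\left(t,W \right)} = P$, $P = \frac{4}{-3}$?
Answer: $\frac{256}{9} \approx 28.444$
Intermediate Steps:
$V{\left(Z \right)} = 16$
$P = - \frac{4}{3}$ ($P = 4 \left(- \frac{1}{3}\right) = - \frac{4}{3} \approx -1.3333$)
$S{\left(t,W \right)} = - \frac{4}{9}$ ($S{\left(t,W \right)} = \frac{1}{3} \left(- \frac{4}{3}\right) = - \frac{4}{9}$)
$- 4 S{\left(6,2 \right)} V{\left(5 \right)} = \left(-4\right) \left(- \frac{4}{9}\right) 16 = \frac{16}{9} \cdot 16 = \frac{256}{9}$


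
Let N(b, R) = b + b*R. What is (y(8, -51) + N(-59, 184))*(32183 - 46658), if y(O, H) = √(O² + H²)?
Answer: 157994625 - 14475*√2665 ≈ 1.5725e+8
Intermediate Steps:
N(b, R) = b + R*b
y(O, H) = √(H² + O²)
(y(8, -51) + N(-59, 184))*(32183 - 46658) = (√((-51)² + 8²) - 59*(1 + 184))*(32183 - 46658) = (√(2601 + 64) - 59*185)*(-14475) = (√2665 - 10915)*(-14475) = (-10915 + √2665)*(-14475) = 157994625 - 14475*√2665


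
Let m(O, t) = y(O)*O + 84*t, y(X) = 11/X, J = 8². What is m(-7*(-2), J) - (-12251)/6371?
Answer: 34332828/6371 ≈ 5388.9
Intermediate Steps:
J = 64
m(O, t) = 11 + 84*t (m(O, t) = (11/O)*O + 84*t = 11 + 84*t)
m(-7*(-2), J) - (-12251)/6371 = (11 + 84*64) - (-12251)/6371 = (11 + 5376) - (-12251)/6371 = 5387 - 1*(-12251/6371) = 5387 + 12251/6371 = 34332828/6371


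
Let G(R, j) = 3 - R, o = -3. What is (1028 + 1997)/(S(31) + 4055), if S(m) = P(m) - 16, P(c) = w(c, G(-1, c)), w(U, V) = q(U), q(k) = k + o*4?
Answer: 3025/4058 ≈ 0.74544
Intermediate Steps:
q(k) = -12 + k (q(k) = k - 3*4 = k - 12 = -12 + k)
w(U, V) = -12 + U
P(c) = -12 + c
S(m) = -28 + m (S(m) = (-12 + m) - 16 = -28 + m)
(1028 + 1997)/(S(31) + 4055) = (1028 + 1997)/((-28 + 31) + 4055) = 3025/(3 + 4055) = 3025/4058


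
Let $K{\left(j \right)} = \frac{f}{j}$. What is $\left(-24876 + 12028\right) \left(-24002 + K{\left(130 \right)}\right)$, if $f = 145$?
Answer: $\frac{4008723752}{13} \approx 3.0836 \cdot 10^{8}$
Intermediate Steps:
$K{\left(j \right)} = \frac{145}{j}$
$\left(-24876 + 12028\right) \left(-24002 + K{\left(130 \right)}\right) = \left(-24876 + 12028\right) \left(-24002 + \frac{145}{130}\right) = - 12848 \left(-24002 + 145 \cdot \frac{1}{130}\right) = - 12848 \left(-24002 + \frac{29}{26}\right) = \left(-12848\right) \left(- \frac{624023}{26}\right) = \frac{4008723752}{13}$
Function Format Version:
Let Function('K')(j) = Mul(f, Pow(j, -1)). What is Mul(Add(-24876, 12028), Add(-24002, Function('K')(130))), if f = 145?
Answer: Rational(4008723752, 13) ≈ 3.0836e+8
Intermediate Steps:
Function('K')(j) = Mul(145, Pow(j, -1))
Mul(Add(-24876, 12028), Add(-24002, Function('K')(130))) = Mul(Add(-24876, 12028), Add(-24002, Mul(145, Pow(130, -1)))) = Mul(-12848, Add(-24002, Mul(145, Rational(1, 130)))) = Mul(-12848, Add(-24002, Rational(29, 26))) = Mul(-12848, Rational(-624023, 26)) = Rational(4008723752, 13)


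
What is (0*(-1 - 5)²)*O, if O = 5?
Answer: 0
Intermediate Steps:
(0*(-1 - 5)²)*O = (0*(-1 - 5)²)*5 = (0*(-6)²)*5 = (0*36)*5 = 0*5 = 0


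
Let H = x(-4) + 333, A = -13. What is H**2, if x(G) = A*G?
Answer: 148225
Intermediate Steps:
x(G) = -13*G
H = 385 (H = -13*(-4) + 333 = 52 + 333 = 385)
H**2 = 385**2 = 148225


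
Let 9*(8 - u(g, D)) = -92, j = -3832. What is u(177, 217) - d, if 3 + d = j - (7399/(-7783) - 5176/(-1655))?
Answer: 446947872502/115927785 ≈ 3855.4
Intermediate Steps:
u(g, D) = 164/9 (u(g, D) = 8 - ⅑*(-92) = 8 + 92/9 = 164/9)
d = -49426156738/12880865 (d = -3 + (-3832 - (7399/(-7783) - 5176/(-1655))) = -3 + (-3832 - (7399*(-1/7783) - 5176*(-1/1655))) = -3 + (-3832 - (-7399/7783 + 5176/1655)) = -3 + (-3832 - 1*28039463/12880865) = -3 + (-3832 - 28039463/12880865) = -3 - 49387514143/12880865 = -49426156738/12880865 ≈ -3837.2)
u(177, 217) - d = 164/9 - 1*(-49426156738/12880865) = 164/9 + 49426156738/12880865 = 446947872502/115927785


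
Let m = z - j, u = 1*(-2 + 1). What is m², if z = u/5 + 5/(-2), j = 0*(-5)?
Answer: 729/100 ≈ 7.2900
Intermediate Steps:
u = -1 (u = 1*(-1) = -1)
j = 0
z = -27/10 (z = -1/5 + 5/(-2) = -1*⅕ + 5*(-½) = -⅕ - 5/2 = -27/10 ≈ -2.7000)
m = -27/10 (m = -27/10 - 1*0 = -27/10 + 0 = -27/10 ≈ -2.7000)
m² = (-27/10)² = 729/100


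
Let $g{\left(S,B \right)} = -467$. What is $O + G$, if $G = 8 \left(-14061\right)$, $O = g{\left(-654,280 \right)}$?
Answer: $-112955$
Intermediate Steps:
$O = -467$
$G = -112488$
$O + G = -467 - 112488 = -112955$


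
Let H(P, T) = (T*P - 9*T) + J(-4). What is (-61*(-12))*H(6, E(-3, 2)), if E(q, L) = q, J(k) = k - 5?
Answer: 0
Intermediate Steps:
J(k) = -5 + k
H(P, T) = -9 - 9*T + P*T (H(P, T) = (T*P - 9*T) + (-5 - 4) = (P*T - 9*T) - 9 = (-9*T + P*T) - 9 = -9 - 9*T + P*T)
(-61*(-12))*H(6, E(-3, 2)) = (-61*(-12))*(-9 - 9*(-3) + 6*(-3)) = 732*(-9 + 27 - 18) = 732*0 = 0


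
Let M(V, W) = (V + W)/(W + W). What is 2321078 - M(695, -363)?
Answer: 842551480/363 ≈ 2.3211e+6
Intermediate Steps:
M(V, W) = (V + W)/(2*W) (M(V, W) = (V + W)/((2*W)) = (V + W)*(1/(2*W)) = (V + W)/(2*W))
2321078 - M(695, -363) = 2321078 - (695 - 363)/(2*(-363)) = 2321078 - (-1)*332/(2*363) = 2321078 - 1*(-166/363) = 2321078 + 166/363 = 842551480/363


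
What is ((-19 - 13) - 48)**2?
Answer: 6400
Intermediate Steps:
((-19 - 13) - 48)**2 = (-32 - 48)**2 = (-80)**2 = 6400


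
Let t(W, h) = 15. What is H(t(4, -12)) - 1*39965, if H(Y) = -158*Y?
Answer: -42335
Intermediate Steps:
H(t(4, -12)) - 1*39965 = -158*15 - 1*39965 = -2370 - 39965 = -42335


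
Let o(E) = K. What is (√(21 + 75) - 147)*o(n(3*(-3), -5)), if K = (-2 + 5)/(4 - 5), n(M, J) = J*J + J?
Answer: 441 - 12*√6 ≈ 411.61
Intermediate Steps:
n(M, J) = J + J² (n(M, J) = J² + J = J + J²)
K = -3 (K = 3/(-1) = 3*(-1) = -3)
o(E) = -3
(√(21 + 75) - 147)*o(n(3*(-3), -5)) = (√(21 + 75) - 147)*(-3) = (√96 - 147)*(-3) = (4*√6 - 147)*(-3) = (-147 + 4*√6)*(-3) = 441 - 12*√6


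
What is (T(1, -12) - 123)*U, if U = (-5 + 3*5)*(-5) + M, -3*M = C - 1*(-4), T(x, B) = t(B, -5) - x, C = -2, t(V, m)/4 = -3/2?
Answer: 19760/3 ≈ 6586.7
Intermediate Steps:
t(V, m) = -6 (t(V, m) = 4*(-3/2) = -6)
T(x, B) = -6 - x
M = -⅔ (M = -(-2 - 1*(-4))/3 = -(-2 + 4)/3 = -⅓*2 = -⅔ ≈ -0.66667)
U = -152/3 (U = (-5 + 3*5)*(-5) - ⅔ = (-5 + 15)*(-5) - ⅔ = 10*(-5) - ⅔ = -50 - ⅔ = -152/3 ≈ -50.667)
(T(1, -12) - 123)*U = ((-6 - 1*1) - 123)*(-152/3) = ((-6 - 1) - 123)*(-152/3) = (-7 - 123)*(-152/3) = -130*(-152/3) = 19760/3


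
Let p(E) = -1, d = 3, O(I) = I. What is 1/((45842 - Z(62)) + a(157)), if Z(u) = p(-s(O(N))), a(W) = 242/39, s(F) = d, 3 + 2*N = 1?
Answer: 39/1788119 ≈ 2.1811e-5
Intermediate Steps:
N = -1 (N = -3/2 + (½)*1 = -3/2 + ½ = -1)
s(F) = 3
a(W) = 242/39 (a(W) = 242*(1/39) = 242/39)
Z(u) = -1
1/((45842 - Z(62)) + a(157)) = 1/((45842 - 1*(-1)) + 242/39) = 1/((45842 + 1) + 242/39) = 1/(45843 + 242/39) = 1/(1788119/39) = 39/1788119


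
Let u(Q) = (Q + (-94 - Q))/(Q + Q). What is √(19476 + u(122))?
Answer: 5*√11595002/122 ≈ 139.56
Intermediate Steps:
u(Q) = -47/Q (u(Q) = -94*1/(2*Q) = -47/Q)
√(19476 + u(122)) = √(19476 - 47/122) = √(2376025/122) = 5*√11595002/122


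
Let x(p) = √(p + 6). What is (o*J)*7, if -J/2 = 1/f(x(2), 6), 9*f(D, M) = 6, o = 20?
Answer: -420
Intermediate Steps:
x(p) = √(6 + p)
f(D, M) = ⅔ (f(D, M) = (⅑)*6 = ⅔)
J = -3 (J = -2/⅔ = -2*3/2 = -3)
(o*J)*7 = (20*(-3))*7 = -60*7 = -420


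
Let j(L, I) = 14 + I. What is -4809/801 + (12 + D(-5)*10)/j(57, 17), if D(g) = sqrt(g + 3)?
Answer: -46489/8277 + 10*I*sqrt(2)/31 ≈ -5.6166 + 0.4562*I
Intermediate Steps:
D(g) = sqrt(3 + g)
-4809/801 + (12 + D(-5)*10)/j(57, 17) = -4809/801 + (12 + sqrt(3 - 5)*10)/(14 + 17) = -4809*1/801 + (12 + sqrt(-2)*10)/31 = -1603/267 + (12 + (I*sqrt(2))*10)*(1/31) = -1603/267 + (12 + 10*I*sqrt(2))*(1/31) = -1603/267 + (12/31 + 10*I*sqrt(2)/31) = -46489/8277 + 10*I*sqrt(2)/31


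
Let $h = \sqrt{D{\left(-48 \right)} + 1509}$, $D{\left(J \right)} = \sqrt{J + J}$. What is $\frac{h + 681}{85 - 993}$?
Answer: $- \frac{3}{4} - \frac{\sqrt{1509 + 4 i \sqrt{6}}}{908} \approx -0.79278 - 0.00013889 i$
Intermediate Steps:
$D{\left(J \right)} = \sqrt{2} \sqrt{J}$ ($D{\left(J \right)} = \sqrt{2 J} = \sqrt{2} \sqrt{J}$)
$h = \sqrt{1509 + 4 i \sqrt{6}}$ ($h = \sqrt{\sqrt{2} \sqrt{-48} + 1509} = \sqrt{\sqrt{2} \cdot 4 i \sqrt{3} + 1509} = \sqrt{4 i \sqrt{6} + 1509} = \sqrt{1509 + 4 i \sqrt{6}} \approx 38.846 + 0.1261 i$)
$\frac{h + 681}{85 - 993} = \frac{\sqrt{1509 + 4 i \sqrt{6}} + 681}{85 - 993} = \frac{681 + \sqrt{1509 + 4 i \sqrt{6}}}{-908} = \left(681 + \sqrt{1509 + 4 i \sqrt{6}}\right) \left(- \frac{1}{908}\right) = - \frac{3}{4} - \frac{\sqrt{1509 + 4 i \sqrt{6}}}{908}$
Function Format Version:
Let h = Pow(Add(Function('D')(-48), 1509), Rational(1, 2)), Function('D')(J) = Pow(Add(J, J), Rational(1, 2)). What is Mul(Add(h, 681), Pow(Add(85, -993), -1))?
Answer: Add(Rational(-3, 4), Mul(Rational(-1, 908), Pow(Add(1509, Mul(4, I, Pow(6, Rational(1, 2)))), Rational(1, 2)))) ≈ Add(-0.79278, Mul(-0.00013889, I))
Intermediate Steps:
Function('D')(J) = Mul(Pow(2, Rational(1, 2)), Pow(J, Rational(1, 2))) (Function('D')(J) = Pow(Mul(2, J), Rational(1, 2)) = Mul(Pow(2, Rational(1, 2)), Pow(J, Rational(1, 2))))
h = Pow(Add(1509, Mul(4, I, Pow(6, Rational(1, 2)))), Rational(1, 2)) (h = Pow(Add(Mul(Pow(2, Rational(1, 2)), Pow(-48, Rational(1, 2))), 1509), Rational(1, 2)) = Pow(Add(Mul(Pow(2, Rational(1, 2)), Mul(4, I, Pow(3, Rational(1, 2)))), 1509), Rational(1, 2)) = Pow(Add(Mul(4, I, Pow(6, Rational(1, 2))), 1509), Rational(1, 2)) = Pow(Add(1509, Mul(4, I, Pow(6, Rational(1, 2)))), Rational(1, 2)) ≈ Add(38.846, Mul(0.1261, I)))
Mul(Add(h, 681), Pow(Add(85, -993), -1)) = Mul(Add(Pow(Add(1509, Mul(4, I, Pow(6, Rational(1, 2)))), Rational(1, 2)), 681), Pow(Add(85, -993), -1)) = Mul(Add(681, Pow(Add(1509, Mul(4, I, Pow(6, Rational(1, 2)))), Rational(1, 2))), Pow(-908, -1)) = Mul(Add(681, Pow(Add(1509, Mul(4, I, Pow(6, Rational(1, 2)))), Rational(1, 2))), Rational(-1, 908)) = Add(Rational(-3, 4), Mul(Rational(-1, 908), Pow(Add(1509, Mul(4, I, Pow(6, Rational(1, 2)))), Rational(1, 2))))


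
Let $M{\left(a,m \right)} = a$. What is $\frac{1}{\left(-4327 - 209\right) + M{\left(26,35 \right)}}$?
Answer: $- \frac{1}{4510} \approx -0.00022173$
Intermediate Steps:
$\frac{1}{\left(-4327 - 209\right) + M{\left(26,35 \right)}} = \frac{1}{\left(-4327 - 209\right) + 26} = \frac{1}{-4536 + 26} = \frac{1}{-4510} = - \frac{1}{4510}$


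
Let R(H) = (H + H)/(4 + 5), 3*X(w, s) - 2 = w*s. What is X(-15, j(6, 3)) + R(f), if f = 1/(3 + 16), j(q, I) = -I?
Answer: 2681/171 ≈ 15.678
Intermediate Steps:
X(w, s) = ⅔ + s*w/3 (X(w, s) = ⅔ + (w*s)/3 = ⅔ + (s*w)/3 = ⅔ + s*w/3)
f = 1/19 ≈ 0.052632
R(H) = 2*H/9 (R(H) = (2*H)/9 = (2*H)*(⅑) = 2*H/9)
X(-15, j(6, 3)) + R(f) = (⅔ + (⅓)*(-1*3)*(-15)) + (2/9)*(1/19) = (⅔ + (⅓)*(-3)*(-15)) + 2/171 = (⅔ + 15) + 2/171 = 47/3 + 2/171 = 2681/171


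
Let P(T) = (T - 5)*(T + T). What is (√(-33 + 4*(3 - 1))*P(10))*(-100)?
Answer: -50000*I ≈ -50000.0*I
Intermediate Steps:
P(T) = 2*T*(-5 + T) (P(T) = (-5 + T)*(2*T) = 2*T*(-5 + T))
(√(-33 + 4*(3 - 1))*P(10))*(-100) = (√(-33 + 4*(3 - 1))*(2*10*(-5 + 10)))*(-100) = (√(-33 + 4*2)*(2*10*5))*(-100) = (√(-33 + 8)*100)*(-100) = (√(-25)*100)*(-100) = ((5*I)*100)*(-100) = (500*I)*(-100) = -50000*I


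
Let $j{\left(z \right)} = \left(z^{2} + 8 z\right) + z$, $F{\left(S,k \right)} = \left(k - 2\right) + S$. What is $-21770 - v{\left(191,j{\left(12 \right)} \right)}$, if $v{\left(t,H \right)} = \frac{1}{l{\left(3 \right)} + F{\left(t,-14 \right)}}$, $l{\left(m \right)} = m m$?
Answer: $- \frac{4005681}{184} \approx -21770.0$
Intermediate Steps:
$F{\left(S,k \right)} = -2 + S + k$ ($F{\left(S,k \right)} = \left(-2 + k\right) + S = -2 + S + k$)
$j{\left(z \right)} = z^{2} + 9 z$
$l{\left(m \right)} = m^{2}$
$v{\left(t,H \right)} = \frac{1}{-7 + t}$ ($v{\left(t,H \right)} = \frac{1}{3^{2} - \left(16 - t\right)} = \frac{1}{9 + \left(-16 + t\right)} = \frac{1}{-7 + t}$)
$-21770 - v{\left(191,j{\left(12 \right)} \right)} = -21770 - \frac{1}{-7 + 191} = -21770 - \frac{1}{184} = - \frac{4005681}{184}$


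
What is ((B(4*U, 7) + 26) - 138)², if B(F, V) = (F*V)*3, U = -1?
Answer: 38416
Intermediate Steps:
B(F, V) = 3*F*V
((B(4*U, 7) + 26) - 138)² = ((3*(4*(-1))*7 + 26) - 138)² = ((3*(-4)*7 + 26) - 138)² = ((-84 + 26) - 138)² = (-58 - 138)² = (-196)² = 38416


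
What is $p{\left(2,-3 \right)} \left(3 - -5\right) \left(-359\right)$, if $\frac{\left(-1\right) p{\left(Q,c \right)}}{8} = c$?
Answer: $-68928$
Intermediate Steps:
$p{\left(Q,c \right)} = - 8 c$
$p{\left(2,-3 \right)} \left(3 - -5\right) \left(-359\right) = \left(-8\right) \left(-3\right) \left(3 - -5\right) \left(-359\right) = 24 \left(3 + 5\right) \left(-359\right) = 24 \cdot 8 \left(-359\right) = 192 \left(-359\right) = -68928$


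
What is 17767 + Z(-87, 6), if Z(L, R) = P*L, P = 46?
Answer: 13765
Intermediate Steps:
Z(L, R) = 46*L
17767 + Z(-87, 6) = 17767 + 46*(-87) = 17767 - 4002 = 13765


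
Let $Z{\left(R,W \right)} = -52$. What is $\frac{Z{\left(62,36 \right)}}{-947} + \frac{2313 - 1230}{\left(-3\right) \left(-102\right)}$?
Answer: $\frac{347171}{96594} \approx 3.5941$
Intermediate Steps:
$\frac{Z{\left(62,36 \right)}}{-947} + \frac{2313 - 1230}{\left(-3\right) \left(-102\right)} = - \frac{52}{-947} + \frac{2313 - 1230}{\left(-3\right) \left(-102\right)} = \left(-52\right) \left(- \frac{1}{947}\right) + \frac{1083}{306} = \frac{52}{947} + 1083 \cdot \frac{1}{306} = \frac{52}{947} + \frac{361}{102} = \frac{347171}{96594}$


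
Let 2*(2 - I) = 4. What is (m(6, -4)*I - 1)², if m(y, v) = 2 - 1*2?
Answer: 1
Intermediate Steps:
m(y, v) = 0 (m(y, v) = 2 - 2 = 0)
I = 0 (I = 2 - ½*4 = 2 - 2 = 0)
(m(6, -4)*I - 1)² = (0*0 - 1)² = (0 - 1)² = (-1)² = 1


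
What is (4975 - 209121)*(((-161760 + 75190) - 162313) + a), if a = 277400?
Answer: -5821631482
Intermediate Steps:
(4975 - 209121)*(((-161760 + 75190) - 162313) + a) = (4975 - 209121)*(((-161760 + 75190) - 162313) + 277400) = -204146*((-86570 - 162313) + 277400) = -204146*(-248883 + 277400) = -204146*28517 = -5821631482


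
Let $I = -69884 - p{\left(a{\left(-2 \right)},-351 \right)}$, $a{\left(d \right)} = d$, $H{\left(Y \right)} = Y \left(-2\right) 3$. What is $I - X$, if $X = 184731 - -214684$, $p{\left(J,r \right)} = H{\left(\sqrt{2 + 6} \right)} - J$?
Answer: $-469301 + 12 \sqrt{2} \approx -4.6928 \cdot 10^{5}$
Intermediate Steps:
$H{\left(Y \right)} = - 6 Y$ ($H{\left(Y \right)} = - 2 Y 3 = - 6 Y$)
$p{\left(J,r \right)} = - J - 12 \sqrt{2}$ ($p{\left(J,r \right)} = - 6 \sqrt{2 + 6} - J = - 6 \sqrt{8} - J = - 6 \cdot 2 \sqrt{2} - J = - 12 \sqrt{2} - J = - J - 12 \sqrt{2}$)
$I = -69886 + 12 \sqrt{2}$ ($I = -69884 - \left(\left(-1\right) \left(-2\right) - 12 \sqrt{2}\right) = -69884 - \left(2 - 12 \sqrt{2}\right) = -69886 + 12 \sqrt{2} \approx -69869.0$)
$X = 399415$ ($X = 184731 + 214684 = 399415$)
$I - X = \left(-69886 + 12 \sqrt{2}\right) - 399415 = -469301 + 12 \sqrt{2}$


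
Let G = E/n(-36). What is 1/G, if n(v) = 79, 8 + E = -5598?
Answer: -79/5606 ≈ -0.014092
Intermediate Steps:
E = -5606 (E = -8 - 5598 = -5606)
G = -5606/79 ≈ -70.962
1/G = 1/(-5606/79) = -79/5606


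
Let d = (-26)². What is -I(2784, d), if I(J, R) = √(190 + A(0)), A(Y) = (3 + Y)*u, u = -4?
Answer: -√178 ≈ -13.342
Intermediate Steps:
d = 676
A(Y) = -12 - 4*Y (A(Y) = (3 + Y)*(-4) = -12 - 4*Y)
I(J, R) = √178 (I(J, R) = √(190 + (-12 - 4*0)) = √(190 + (-12 + 0)) = √(190 - 12) = √178)
-I(2784, d) = -√178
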